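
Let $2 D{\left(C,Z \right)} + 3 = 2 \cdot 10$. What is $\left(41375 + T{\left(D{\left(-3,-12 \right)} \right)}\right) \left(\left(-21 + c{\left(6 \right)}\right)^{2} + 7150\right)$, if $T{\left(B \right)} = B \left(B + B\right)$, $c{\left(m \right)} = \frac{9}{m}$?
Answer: $\frac{2501217719}{8} \approx 3.1265 \cdot 10^{8}$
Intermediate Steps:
$D{\left(C,Z \right)} = \frac{17}{2}$ ($D{\left(C,Z \right)} = - \frac{3}{2} + \frac{2 \cdot 10}{2} = - \frac{3}{2} + \frac{1}{2} \cdot 20 = - \frac{3}{2} + 10 = \frac{17}{2}$)
$T{\left(B \right)} = 2 B^{2}$ ($T{\left(B \right)} = B 2 B = 2 B^{2}$)
$\left(41375 + T{\left(D{\left(-3,-12 \right)} \right)}\right) \left(\left(-21 + c{\left(6 \right)}\right)^{2} + 7150\right) = \left(41375 + 2 \left(\frac{17}{2}\right)^{2}\right) \left(\left(-21 + \frac{9}{6}\right)^{2} + 7150\right) = \left(41375 + 2 \cdot \frac{289}{4}\right) \left(\left(-21 + 9 \cdot \frac{1}{6}\right)^{2} + 7150\right) = \left(41375 + \frac{289}{2}\right) \left(\left(-21 + \frac{3}{2}\right)^{2} + 7150\right) = \frac{83039 \left(\left(- \frac{39}{2}\right)^{2} + 7150\right)}{2} = \frac{83039 \left(\frac{1521}{4} + 7150\right)}{2} = \frac{83039}{2} \cdot \frac{30121}{4} = \frac{2501217719}{8}$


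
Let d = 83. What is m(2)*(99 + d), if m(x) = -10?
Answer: -1820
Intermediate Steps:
m(2)*(99 + d) = -10*(99 + 83) = -10*182 = -1820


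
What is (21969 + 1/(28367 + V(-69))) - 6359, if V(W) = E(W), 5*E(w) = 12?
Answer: 2214231675/141847 ≈ 15610.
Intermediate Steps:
E(w) = 12/5 (E(w) = (1/5)*12 = 12/5)
V(W) = 12/5
(21969 + 1/(28367 + V(-69))) - 6359 = (21969 + 1/(28367 + 12/5)) - 6359 = (21969 + 1/(141847/5)) - 6359 = (21969 + 5/141847) - 6359 = 3116236748/141847 - 6359 = 2214231675/141847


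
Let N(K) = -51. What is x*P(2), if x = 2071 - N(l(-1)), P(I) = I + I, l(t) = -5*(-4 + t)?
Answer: 8488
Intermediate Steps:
l(t) = 20 - 5*t
P(I) = 2*I
x = 2122 (x = 2071 - 1*(-51) = 2071 + 51 = 2122)
x*P(2) = 2122*(2*2) = 2122*4 = 8488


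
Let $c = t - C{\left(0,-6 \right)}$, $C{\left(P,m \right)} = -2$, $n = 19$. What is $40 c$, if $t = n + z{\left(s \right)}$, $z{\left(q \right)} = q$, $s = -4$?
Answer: $680$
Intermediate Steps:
$t = 15$ ($t = 19 - 4 = 15$)
$c = 17$ ($c = 15 - -2 = 15 + 2 = 17$)
$40 c = 40 \cdot 17 = 680$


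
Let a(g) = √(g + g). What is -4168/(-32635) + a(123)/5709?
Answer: 4168/32635 + √246/5709 ≈ 0.13046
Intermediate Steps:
a(g) = √2*√g (a(g) = √(2*g) = √2*√g)
-4168/(-32635) + a(123)/5709 = -4168/(-32635) + (√2*√123)/5709 = -4168*(-1/32635) + √246*(1/5709) = 4168/32635 + √246/5709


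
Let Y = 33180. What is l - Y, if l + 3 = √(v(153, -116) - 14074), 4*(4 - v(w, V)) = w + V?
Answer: -33183 + I*√56317/2 ≈ -33183.0 + 118.66*I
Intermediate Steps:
v(w, V) = 4 - V/4 - w/4 (v(w, V) = 4 - (w + V)/4 = 4 - (V + w)/4 = 4 + (-V/4 - w/4) = 4 - V/4 - w/4)
l = -3 + I*√56317/2 (l = -3 + √((4 - ¼*(-116) - ¼*153) - 14074) = -3 + √((4 + 29 - 153/4) - 14074) = -3 + √(-21/4 - 14074) = -3 + √(-56317/4) = -3 + I*√56317/2 ≈ -3.0 + 118.66*I)
l - Y = (-3 + I*√56317/2) - 1*33180 = (-3 + I*√56317/2) - 33180 = -33183 + I*√56317/2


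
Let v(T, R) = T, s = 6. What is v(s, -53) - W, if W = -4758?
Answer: 4764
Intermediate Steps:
v(s, -53) - W = 6 - 1*(-4758) = 6 + 4758 = 4764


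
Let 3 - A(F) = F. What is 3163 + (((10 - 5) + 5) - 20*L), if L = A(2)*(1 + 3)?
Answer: 3093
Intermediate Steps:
A(F) = 3 - F
L = 4 (L = (3 - 1*2)*(1 + 3) = (3 - 2)*4 = 1*4 = 4)
3163 + (((10 - 5) + 5) - 20*L) = 3163 + (((10 - 5) + 5) - 20*4) = 3163 + ((5 + 5) - 80) = 3163 + (10 - 80) = 3163 - 70 = 3093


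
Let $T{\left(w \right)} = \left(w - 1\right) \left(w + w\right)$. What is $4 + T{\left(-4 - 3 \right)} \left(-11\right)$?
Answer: $-1228$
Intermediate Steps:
$T{\left(w \right)} = 2 w \left(-1 + w\right)$ ($T{\left(w \right)} = \left(-1 + w\right) 2 w = 2 w \left(-1 + w\right)$)
$4 + T{\left(-4 - 3 \right)} \left(-11\right) = 4 + 2 \left(-4 - 3\right) \left(-1 - 7\right) \left(-11\right) = 4 + 2 \left(-7\right) \left(-1 - 7\right) \left(-11\right) = 4 + 2 \left(-7\right) \left(-8\right) \left(-11\right) = 4 + 112 \left(-11\right) = 4 - 1232 = -1228$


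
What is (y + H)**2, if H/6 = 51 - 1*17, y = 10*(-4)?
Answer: 26896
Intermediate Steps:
y = -40
H = 204 (H = 6*(51 - 1*17) = 6*(51 - 17) = 6*34 = 204)
(y + H)**2 = (-40 + 204)**2 = 164**2 = 26896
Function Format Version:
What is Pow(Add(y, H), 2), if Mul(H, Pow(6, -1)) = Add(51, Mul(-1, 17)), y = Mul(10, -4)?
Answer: 26896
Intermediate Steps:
y = -40
H = 204 (H = Mul(6, Add(51, Mul(-1, 17))) = Mul(6, Add(51, -17)) = Mul(6, 34) = 204)
Pow(Add(y, H), 2) = Pow(Add(-40, 204), 2) = Pow(164, 2) = 26896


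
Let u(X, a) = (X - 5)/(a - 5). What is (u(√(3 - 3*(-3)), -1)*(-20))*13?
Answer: -650/3 + 260*√3/3 ≈ -66.556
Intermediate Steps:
u(X, a) = (-5 + X)/(-5 + a)
(u(√(3 - 3*(-3)), -1)*(-20))*13 = (((-5 + √(3 - 3*(-3)))/(-5 - 1))*(-20))*13 = (((-5 + √(3 + 9))/(-6))*(-20))*13 = (-(-5 + √12)/6*(-20))*13 = (-(-5 + 2*√3)/6*(-20))*13 = ((⅚ - √3/3)*(-20))*13 = (-50/3 + 20*√3/3)*13 = -650/3 + 260*√3/3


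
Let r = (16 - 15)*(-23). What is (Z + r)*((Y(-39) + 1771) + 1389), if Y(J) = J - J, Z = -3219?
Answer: -10244720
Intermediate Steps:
Y(J) = 0
r = -23 (r = 1*(-23) = -23)
(Z + r)*((Y(-39) + 1771) + 1389) = (-3219 - 23)*((0 + 1771) + 1389) = -3242*(1771 + 1389) = -3242*3160 = -10244720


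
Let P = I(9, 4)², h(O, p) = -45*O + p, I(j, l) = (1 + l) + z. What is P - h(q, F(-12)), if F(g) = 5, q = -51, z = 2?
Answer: -2251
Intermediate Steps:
I(j, l) = 3 + l (I(j, l) = (1 + l) + 2 = 3 + l)
h(O, p) = p - 45*O
P = 49 (P = (3 + 4)² = 7² = 49)
P - h(q, F(-12)) = 49 - (5 - 45*(-51)) = 49 - (5 + 2295) = 49 - 1*2300 = 49 - 2300 = -2251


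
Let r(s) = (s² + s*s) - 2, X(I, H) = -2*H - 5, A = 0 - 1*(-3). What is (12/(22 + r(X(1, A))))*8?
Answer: 48/131 ≈ 0.36641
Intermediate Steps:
A = 3 (A = 0 + 3 = 3)
X(I, H) = -5 - 2*H
r(s) = -2 + 2*s² (r(s) = (s² + s²) - 2 = 2*s² - 2 = -2 + 2*s²)
(12/(22 + r(X(1, A))))*8 = (12/(22 + (-2 + 2*(-5 - 2*3)²)))*8 = (12/(22 + (-2 + 2*(-5 - 6)²)))*8 = (12/(22 + (-2 + 2*(-11)²)))*8 = (12/(22 + (-2 + 2*121)))*8 = (12/(22 + (-2 + 242)))*8 = (12/(22 + 240))*8 = (12/262)*8 = (12*(1/262))*8 = (6/131)*8 = 48/131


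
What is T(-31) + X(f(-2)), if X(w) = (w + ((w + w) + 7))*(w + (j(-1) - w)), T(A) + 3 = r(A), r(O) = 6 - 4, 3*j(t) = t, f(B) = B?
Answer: -4/3 ≈ -1.3333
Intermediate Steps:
j(t) = t/3
r(O) = 2
T(A) = -1 (T(A) = -3 + 2 = -1)
X(w) = -7/3 - w (X(w) = (w + ((w + w) + 7))*(w + ((⅓)*(-1) - w)) = (w + (2*w + 7))*(w + (-⅓ - w)) = (w + (7 + 2*w))*(-⅓) = (7 + 3*w)*(-⅓) = -7/3 - w)
T(-31) + X(f(-2)) = -1 + (-7/3 - 1*(-2)) = -1 + (-7/3 + 2) = -1 - ⅓ = -4/3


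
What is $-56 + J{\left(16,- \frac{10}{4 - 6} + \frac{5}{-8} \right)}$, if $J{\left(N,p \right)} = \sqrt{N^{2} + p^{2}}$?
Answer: $-56 + \frac{\sqrt{17609}}{8} \approx -39.413$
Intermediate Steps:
$-56 + J{\left(16,- \frac{10}{4 - 6} + \frac{5}{-8} \right)} = -56 + \sqrt{16^{2} + \left(- \frac{10}{4 - 6} + \frac{5}{-8}\right)^{2}} = -56 + \sqrt{256 + \left(- \frac{10}{4 - 6} + 5 \left(- \frac{1}{8}\right)\right)^{2}} = -56 + \sqrt{256 + \left(- \frac{10}{-2} - \frac{5}{8}\right)^{2}} = -56 + \sqrt{256 + \left(\left(-10\right) \left(- \frac{1}{2}\right) - \frac{5}{8}\right)^{2}} = -56 + \sqrt{256 + \left(5 - \frac{5}{8}\right)^{2}} = -56 + \sqrt{256 + \left(\frac{35}{8}\right)^{2}} = -56 + \sqrt{256 + \frac{1225}{64}} = -56 + \sqrt{\frac{17609}{64}} = -56 + \frac{\sqrt{17609}}{8}$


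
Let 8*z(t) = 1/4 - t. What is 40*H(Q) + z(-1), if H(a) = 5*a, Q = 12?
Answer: 76805/32 ≈ 2400.2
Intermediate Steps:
z(t) = 1/32 - t/8 (z(t) = (1/4 - t)/8 = (¼ - t)/8 = 1/32 - t/8)
40*H(Q) + z(-1) = 40*(5*12) + (1/32 - ⅛*(-1)) = 40*60 + (1/32 + ⅛) = 2400 + 5/32 = 76805/32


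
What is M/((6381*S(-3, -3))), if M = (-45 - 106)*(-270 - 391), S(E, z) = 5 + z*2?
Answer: -99811/6381 ≈ -15.642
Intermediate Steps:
S(E, z) = 5 + 2*z
M = 99811 (M = -151*(-661) = 99811)
M/((6381*S(-3, -3))) = 99811/((6381*(5 + 2*(-3)))) = 99811/((6381*(5 - 6))) = 99811/((6381*(-1))) = 99811/(-6381) = 99811*(-1/6381) = -99811/6381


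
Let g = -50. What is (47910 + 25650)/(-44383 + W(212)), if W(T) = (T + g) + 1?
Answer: -1226/737 ≈ -1.6635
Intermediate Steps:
W(T) = -49 + T (W(T) = (T - 50) + 1 = (-50 + T) + 1 = -49 + T)
(47910 + 25650)/(-44383 + W(212)) = (47910 + 25650)/(-44383 + (-49 + 212)) = 73560/(-44383 + 163) = 73560/(-44220) = 73560*(-1/44220) = -1226/737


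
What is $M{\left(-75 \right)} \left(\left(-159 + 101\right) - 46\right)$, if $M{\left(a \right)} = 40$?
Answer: $-4160$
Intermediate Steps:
$M{\left(-75 \right)} \left(\left(-159 + 101\right) - 46\right) = 40 \left(\left(-159 + 101\right) - 46\right) = 40 \left(-58 - 46\right) = 40 \left(-104\right) = -4160$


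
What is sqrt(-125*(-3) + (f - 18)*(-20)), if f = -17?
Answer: 5*sqrt(43) ≈ 32.787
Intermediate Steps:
sqrt(-125*(-3) + (f - 18)*(-20)) = sqrt(-125*(-3) + (-17 - 18)*(-20)) = sqrt(375 - 35*(-20)) = sqrt(375 + 700) = sqrt(1075) = 5*sqrt(43)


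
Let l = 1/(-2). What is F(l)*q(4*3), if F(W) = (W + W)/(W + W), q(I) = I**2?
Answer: 144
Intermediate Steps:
l = -1/2 (l = 1*(-1/2) = -1/2 ≈ -0.50000)
F(W) = 1 (F(W) = (2*W)/((2*W)) = (2*W)*(1/(2*W)) = 1)
F(l)*q(4*3) = 1*(4*3)**2 = 1*12**2 = 1*144 = 144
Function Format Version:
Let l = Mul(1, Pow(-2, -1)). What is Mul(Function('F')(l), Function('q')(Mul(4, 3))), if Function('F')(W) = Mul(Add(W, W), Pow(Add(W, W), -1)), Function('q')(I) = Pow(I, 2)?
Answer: 144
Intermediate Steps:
l = Rational(-1, 2) (l = Mul(1, Rational(-1, 2)) = Rational(-1, 2) ≈ -0.50000)
Function('F')(W) = 1 (Function('F')(W) = Mul(Mul(2, W), Pow(Mul(2, W), -1)) = Mul(Mul(2, W), Mul(Rational(1, 2), Pow(W, -1))) = 1)
Mul(Function('F')(l), Function('q')(Mul(4, 3))) = Mul(1, Pow(Mul(4, 3), 2)) = Mul(1, Pow(12, 2)) = Mul(1, 144) = 144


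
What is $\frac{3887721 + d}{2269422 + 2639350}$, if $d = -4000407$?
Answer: $- \frac{56343}{2454386} \approx -0.022956$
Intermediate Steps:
$\frac{3887721 + d}{2269422 + 2639350} = \frac{3887721 - 4000407}{2269422 + 2639350} = - \frac{112686}{4908772} = \left(-112686\right) \frac{1}{4908772} = - \frac{56343}{2454386}$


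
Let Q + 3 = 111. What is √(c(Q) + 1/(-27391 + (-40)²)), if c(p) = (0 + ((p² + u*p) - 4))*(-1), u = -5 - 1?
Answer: I*√7324914624963/25791 ≈ 104.94*I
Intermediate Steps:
u = -6
Q = 108 (Q = -3 + 111 = 108)
c(p) = 4 - p² + 6*p (c(p) = (0 + ((p² - 6*p) - 4))*(-1) = (0 + (-4 + p² - 6*p))*(-1) = (-4 + p² - 6*p)*(-1) = 4 - p² + 6*p)
√(c(Q) + 1/(-27391 + (-40)²)) = √((4 - 1*108² + 6*108) + 1/(-27391 + (-40)²)) = √((4 - 1*11664 + 648) + 1/(-27391 + 1600)) = √((4 - 11664 + 648) + 1/(-25791)) = √(-11012 - 1/25791) = √(-284010493/25791) = I*√7324914624963/25791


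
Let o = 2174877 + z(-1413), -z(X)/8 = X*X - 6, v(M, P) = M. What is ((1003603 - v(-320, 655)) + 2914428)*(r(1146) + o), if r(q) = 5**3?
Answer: -54063455759202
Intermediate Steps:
z(X) = 48 - 8*X**2 (z(X) = -8*(X*X - 6) = -8*(X**2 - 6) = -8*(-6 + X**2) = 48 - 8*X**2)
o = -13797627 (o = 2174877 + (48 - 8*(-1413)**2) = 2174877 + (48 - 8*1996569) = 2174877 + (48 - 15972552) = 2174877 - 15972504 = -13797627)
r(q) = 125
((1003603 - v(-320, 655)) + 2914428)*(r(1146) + o) = ((1003603 - 1*(-320)) + 2914428)*(125 - 13797627) = ((1003603 + 320) + 2914428)*(-13797502) = (1003923 + 2914428)*(-13797502) = 3918351*(-13797502) = -54063455759202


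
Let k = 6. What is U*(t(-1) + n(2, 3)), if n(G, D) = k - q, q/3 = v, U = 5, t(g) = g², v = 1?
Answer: 20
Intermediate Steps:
q = 3 (q = 3*1 = 3)
n(G, D) = 3 (n(G, D) = 6 - 1*3 = 6 - 3 = 3)
U*(t(-1) + n(2, 3)) = 5*((-1)² + 3) = 5*(1 + 3) = 5*4 = 20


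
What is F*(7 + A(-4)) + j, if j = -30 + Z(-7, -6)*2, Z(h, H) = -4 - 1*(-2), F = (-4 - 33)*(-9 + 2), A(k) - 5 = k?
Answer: 2038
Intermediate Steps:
A(k) = 5 + k
F = 259 (F = -37*(-7) = 259)
Z(h, H) = -2 (Z(h, H) = -4 + 2 = -2)
j = -34 (j = -30 - 2*2 = -30 - 4 = -34)
F*(7 + A(-4)) + j = 259*(7 + (5 - 4)) - 34 = 259*(7 + 1) - 34 = 259*8 - 34 = 2072 - 34 = 2038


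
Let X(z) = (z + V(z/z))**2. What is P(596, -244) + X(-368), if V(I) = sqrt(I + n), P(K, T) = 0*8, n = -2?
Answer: (368 - I)**2 ≈ 1.3542e+5 - 736.0*I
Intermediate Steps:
P(K, T) = 0
V(I) = sqrt(-2 + I) (V(I) = sqrt(I - 2) = sqrt(-2 + I))
X(z) = (I + z)**2 (X(z) = (z + sqrt(-2 + z/z))**2 = (z + sqrt(-2 + 1))**2 = (z + sqrt(-1))**2 = (z + I)**2 = (I + z)**2)
P(596, -244) + X(-368) = 0 + (I - 368)**2 = 0 + (-368 + I)**2 = (-368 + I)**2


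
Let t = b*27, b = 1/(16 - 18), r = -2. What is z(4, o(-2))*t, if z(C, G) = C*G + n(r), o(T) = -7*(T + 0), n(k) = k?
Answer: -729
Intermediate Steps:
o(T) = -7*T
b = -1/2 (b = 1/(-2) = -1/2 ≈ -0.50000)
z(C, G) = -2 + C*G (z(C, G) = C*G - 2 = -2 + C*G)
t = -27/2 (t = -1/2*27 = -27/2 ≈ -13.500)
z(4, o(-2))*t = (-2 + 4*(-7*(-2)))*(-27/2) = (-2 + 4*14)*(-27/2) = (-2 + 56)*(-27/2) = 54*(-27/2) = -729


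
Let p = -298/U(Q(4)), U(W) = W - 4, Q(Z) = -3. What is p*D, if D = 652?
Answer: 194296/7 ≈ 27757.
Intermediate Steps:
U(W) = -4 + W
p = 298/7 (p = -298/(-4 - 3) = -298/(-7) = -298*(-⅐) = 298/7 ≈ 42.571)
p*D = (298/7)*652 = 194296/7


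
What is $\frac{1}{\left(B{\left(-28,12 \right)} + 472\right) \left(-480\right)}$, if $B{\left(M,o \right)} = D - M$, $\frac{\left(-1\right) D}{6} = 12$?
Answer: $- \frac{1}{205440} \approx -4.8676 \cdot 10^{-6}$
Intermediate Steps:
$D = -72$ ($D = \left(-6\right) 12 = -72$)
$B{\left(M,o \right)} = -72 - M$
$\frac{1}{\left(B{\left(-28,12 \right)} + 472\right) \left(-480\right)} = \frac{1}{\left(\left(-72 - -28\right) + 472\right) \left(-480\right)} = \frac{1}{\left(-72 + 28\right) + 472} \left(- \frac{1}{480}\right) = \frac{1}{-44 + 472} \left(- \frac{1}{480}\right) = \frac{1}{428} \left(- \frac{1}{480}\right) = - \frac{1}{205440}$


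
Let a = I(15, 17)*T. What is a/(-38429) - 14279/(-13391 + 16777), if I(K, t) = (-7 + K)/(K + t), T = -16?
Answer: -548714147/130120594 ≈ -4.2170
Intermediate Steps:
I(K, t) = (-7 + K)/(K + t)
a = -4 (a = ((-7 + 15)/(15 + 17))*(-16) = (8/32)*(-16) = ((1/32)*8)*(-16) = (¼)*(-16) = -4)
a/(-38429) - 14279/(-13391 + 16777) = -4/(-38429) - 14279/(-13391 + 16777) = -4*(-1/38429) - 14279/3386 = 4/38429 - 14279*1/3386 = 4/38429 - 14279/3386 = -548714147/130120594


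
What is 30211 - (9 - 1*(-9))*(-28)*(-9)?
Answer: 25675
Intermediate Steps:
30211 - (9 - 1*(-9))*(-28)*(-9) = 30211 - (9 + 9)*(-28)*(-9) = 30211 - 18*(-28)*(-9) = 30211 - (-504)*(-9) = 30211 - 1*4536 = 30211 - 4536 = 25675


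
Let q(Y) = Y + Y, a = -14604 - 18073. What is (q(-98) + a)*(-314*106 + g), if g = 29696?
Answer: 117948324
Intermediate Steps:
a = -32677
q(Y) = 2*Y
(q(-98) + a)*(-314*106 + g) = (2*(-98) - 32677)*(-314*106 + 29696) = (-196 - 32677)*(-33284 + 29696) = -32873*(-3588) = 117948324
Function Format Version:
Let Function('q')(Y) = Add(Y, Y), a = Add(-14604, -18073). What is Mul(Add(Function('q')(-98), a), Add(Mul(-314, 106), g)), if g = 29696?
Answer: 117948324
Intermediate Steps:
a = -32677
Function('q')(Y) = Mul(2, Y)
Mul(Add(Function('q')(-98), a), Add(Mul(-314, 106), g)) = Mul(Add(Mul(2, -98), -32677), Add(Mul(-314, 106), 29696)) = Mul(Add(-196, -32677), Add(-33284, 29696)) = Mul(-32873, -3588) = 117948324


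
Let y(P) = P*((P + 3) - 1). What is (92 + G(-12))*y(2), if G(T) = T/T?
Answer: 744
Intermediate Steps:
G(T) = 1
y(P) = P*(2 + P) (y(P) = P*((3 + P) - 1) = P*(2 + P))
(92 + G(-12))*y(2) = (92 + 1)*(2*(2 + 2)) = 93*(2*4) = 93*8 = 744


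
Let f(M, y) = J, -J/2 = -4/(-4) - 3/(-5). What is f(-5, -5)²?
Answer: 256/25 ≈ 10.240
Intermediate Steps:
J = -16/5 (J = -2*(-4/(-4) - 3/(-5)) = -2*(-4*(-¼) - 3*(-⅕)) = -2*(1 + ⅗) = -2*8/5 = -16/5 ≈ -3.2000)
f(M, y) = -16/5
f(-5, -5)² = (-16/5)² = 256/25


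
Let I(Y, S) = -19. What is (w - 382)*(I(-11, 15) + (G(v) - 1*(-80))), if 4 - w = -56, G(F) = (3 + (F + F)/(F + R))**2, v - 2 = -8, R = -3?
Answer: -231196/9 ≈ -25688.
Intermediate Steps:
v = -6 (v = 2 - 8 = -6)
G(F) = (3 + 2*F/(-3 + F))**2 (G(F) = (3 + (F + F)/(F - 3))**2 = (3 + (2*F)/(-3 + F))**2 = (3 + 2*F/(-3 + F))**2)
w = 60 (w = 4 - 1*(-56) = 4 + 56 = 60)
(w - 382)*(I(-11, 15) + (G(v) - 1*(-80))) = (60 - 382)*(-19 + ((-9 + 5*(-6))**2/(-3 - 6)**2 - 1*(-80))) = -322*(-19 + ((-9 - 30)**2/(-9)**2 + 80)) = -322*(-19 + ((-39)**2*(1/81) + 80)) = -322*(-19 + (1521*(1/81) + 80)) = -322*(-19 + (169/9 + 80)) = -322*(-19 + 889/9) = -322*718/9 = -231196/9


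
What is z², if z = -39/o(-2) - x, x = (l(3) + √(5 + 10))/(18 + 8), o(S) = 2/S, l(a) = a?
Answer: (1011 - √15)²/676 ≈ 1500.5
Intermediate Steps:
x = 3/26 + √15/26 (x = (3 + √(5 + 10))/(18 + 8) = (3 + √15)/26 = (3 + √15)*(1/26) = 3/26 + √15/26 ≈ 0.26435)
z = 1011/26 - √15/26 (z = -39/(2/(-2)) - (3/26 + √15/26) = -39/(2*(-½)) + (-3/26 - √15/26) = -39/(-1) + (-3/26 - √15/26) = -39*(-1) + (-3/26 - √15/26) = 39 + (-3/26 - √15/26) = 1011/26 - √15/26 ≈ 38.736)
z² = (1011/26 - √15/26)²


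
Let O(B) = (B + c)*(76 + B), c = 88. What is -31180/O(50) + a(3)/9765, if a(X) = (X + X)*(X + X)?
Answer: -1205741/673785 ≈ -1.7895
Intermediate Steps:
a(X) = 4*X² (a(X) = (2*X)*(2*X) = 4*X²)
O(B) = (76 + B)*(88 + B) (O(B) = (B + 88)*(76 + B) = (88 + B)*(76 + B) = (76 + B)*(88 + B))
-31180/O(50) + a(3)/9765 = -31180/(6688 + 50² + 164*50) + (4*3²)/9765 = -31180/(6688 + 2500 + 8200) + (4*9)*(1/9765) = -31180/17388 + 36*(1/9765) = -31180*1/17388 + 4/1085 = -7795/4347 + 4/1085 = -1205741/673785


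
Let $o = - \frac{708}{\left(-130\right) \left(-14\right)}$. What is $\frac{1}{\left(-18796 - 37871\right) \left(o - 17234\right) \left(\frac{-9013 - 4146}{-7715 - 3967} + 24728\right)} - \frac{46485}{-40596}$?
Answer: $\frac{927316036864050183741}{809838051684018930452} \approx 1.1451$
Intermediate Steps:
$o = - \frac{177}{455}$ ($o = - \frac{708}{1820} = \left(-708\right) \frac{1}{1820} = - \frac{177}{455} \approx -0.38901$)
$\frac{1}{\left(-18796 - 37871\right) \left(o - 17234\right) \left(\frac{-9013 - 4146}{-7715 - 3967} + 24728\right)} - \frac{46485}{-40596} = \frac{1}{\left(-18796 - 37871\right) \left(- \frac{177}{455} - 17234\right) \left(\frac{-9013 - 4146}{-7715 - 3967} + 24728\right)} - \frac{46485}{-40596} = \frac{1}{\left(-56667\right) \left(- \frac{7841647 \left(- \frac{13159}{-11682} + 24728\right)}{455}\right)} - - \frac{15495}{13532} = - \frac{1}{56667 \left(- \frac{7841647 \left(\left(-13159\right) \left(- \frac{1}{11682}\right) + 24728\right)}{455}\right)} + \frac{15495}{13532} = - \frac{1}{56667 \left(- \frac{7841647 \left(\frac{13159}{11682} + 24728\right)}{455}\right)} + \frac{15495}{13532} = - \frac{1}{56667 \left(\left(- \frac{7841647}{455}\right) \frac{288885655}{11682}\right)} + \frac{15495}{13532} = - \frac{1}{56667 \left(- \frac{41187987815887}{96642}\right)} + \frac{15495}{13532} = \left(- \frac{1}{56667}\right) \left(- \frac{96642}{41187987815887}\right) + \frac{15495}{13532} = \frac{2478}{59846146296483811} + \frac{15495}{13532} = \frac{927316036864050183741}{809838051684018930452}$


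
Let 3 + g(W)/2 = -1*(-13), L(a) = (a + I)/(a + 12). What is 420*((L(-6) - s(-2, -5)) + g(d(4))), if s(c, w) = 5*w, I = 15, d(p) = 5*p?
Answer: 19530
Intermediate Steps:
L(a) = (15 + a)/(12 + a) (L(a) = (a + 15)/(a + 12) = (15 + a)/(12 + a))
g(W) = 20 (g(W) = -6 + 2*(-1*(-13)) = -6 + 2*13 = -6 + 26 = 20)
420*((L(-6) - s(-2, -5)) + g(d(4))) = 420*(((15 - 6)/(12 - 6) - 5*(-5)) + 20) = 420*((9/6 - 1*(-25)) + 20) = 420*(((⅙)*9 + 25) + 20) = 420*((3/2 + 25) + 20) = 420*(53/2 + 20) = 420*(93/2) = 19530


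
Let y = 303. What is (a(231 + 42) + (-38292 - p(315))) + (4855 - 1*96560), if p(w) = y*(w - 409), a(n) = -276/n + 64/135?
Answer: -1247118371/12285 ≈ -1.0152e+5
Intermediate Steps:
a(n) = 64/135 - 276/n (a(n) = -276/n + 64*(1/135) = -276/n + 64/135 = 64/135 - 276/n)
p(w) = -123927 + 303*w (p(w) = 303*(w - 409) = 303*(-409 + w) = -123927 + 303*w)
(a(231 + 42) + (-38292 - p(315))) + (4855 - 1*96560) = ((64/135 - 276/(231 + 42)) + (-38292 - (-123927 + 303*315))) + (4855 - 1*96560) = ((64/135 - 276/273) + (-38292 - (-123927 + 95445))) + (4855 - 96560) = ((64/135 - 276*1/273) + (-38292 - 1*(-28482))) - 91705 = ((64/135 - 92/91) + (-38292 + 28482)) - 91705 = (-6596/12285 - 9810) - 91705 = -120522446/12285 - 91705 = -1247118371/12285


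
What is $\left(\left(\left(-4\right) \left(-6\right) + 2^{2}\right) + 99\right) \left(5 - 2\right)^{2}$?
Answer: $1143$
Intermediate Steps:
$\left(\left(\left(-4\right) \left(-6\right) + 2^{2}\right) + 99\right) \left(5 - 2\right)^{2} = \left(\left(24 + 4\right) + 99\right) 3^{2} = \left(28 + 99\right) 9 = 127 \cdot 9 = 1143$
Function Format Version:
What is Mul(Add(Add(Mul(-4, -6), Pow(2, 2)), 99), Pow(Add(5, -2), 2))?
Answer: 1143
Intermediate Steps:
Mul(Add(Add(Mul(-4, -6), Pow(2, 2)), 99), Pow(Add(5, -2), 2)) = Mul(Add(Add(24, 4), 99), Pow(3, 2)) = Mul(Add(28, 99), 9) = Mul(127, 9) = 1143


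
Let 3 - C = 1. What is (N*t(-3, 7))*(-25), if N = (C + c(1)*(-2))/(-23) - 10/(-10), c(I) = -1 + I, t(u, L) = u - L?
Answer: 5250/23 ≈ 228.26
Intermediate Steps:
C = 2 (C = 3 - 1*1 = 3 - 1 = 2)
N = 21/23 (N = (2 + (-1 + 1)*(-2))/(-23) - 10/(-10) = (2 + 0*(-2))*(-1/23) - 10*(-1/10) = (2 + 0)*(-1/23) + 1 = 2*(-1/23) + 1 = -2/23 + 1 = 21/23 ≈ 0.91304)
(N*t(-3, 7))*(-25) = (21*(-3 - 1*7)/23)*(-25) = (21*(-3 - 7)/23)*(-25) = ((21/23)*(-10))*(-25) = -210/23*(-25) = 5250/23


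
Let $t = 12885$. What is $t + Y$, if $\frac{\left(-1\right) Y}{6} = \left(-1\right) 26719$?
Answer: $173199$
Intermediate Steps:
$Y = 160314$ ($Y = - 6 \left(\left(-1\right) 26719\right) = \left(-6\right) \left(-26719\right) = 160314$)
$t + Y = 12885 + 160314 = 173199$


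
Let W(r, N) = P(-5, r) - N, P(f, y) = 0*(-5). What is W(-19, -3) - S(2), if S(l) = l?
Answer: 1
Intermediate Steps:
P(f, y) = 0
W(r, N) = -N (W(r, N) = 0 - N = -N)
W(-19, -3) - S(2) = -1*(-3) - 1*2 = 3 - 2 = 1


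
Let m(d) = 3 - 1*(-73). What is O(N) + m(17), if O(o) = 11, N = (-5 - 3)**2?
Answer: 87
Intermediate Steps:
m(d) = 76 (m(d) = 3 + 73 = 76)
N = 64 (N = (-8)**2 = 64)
O(N) + m(17) = 11 + 76 = 87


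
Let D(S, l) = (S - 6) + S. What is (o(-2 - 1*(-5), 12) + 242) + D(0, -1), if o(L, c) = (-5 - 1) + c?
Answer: 242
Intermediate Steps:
D(S, l) = -6 + 2*S (D(S, l) = (-6 + S) + S = -6 + 2*S)
o(L, c) = -6 + c
(o(-2 - 1*(-5), 12) + 242) + D(0, -1) = ((-6 + 12) + 242) + (-6 + 2*0) = (6 + 242) + (-6 + 0) = 248 - 6 = 242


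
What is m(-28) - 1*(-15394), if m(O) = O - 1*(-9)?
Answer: 15375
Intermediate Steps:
m(O) = 9 + O (m(O) = O + 9 = 9 + O)
m(-28) - 1*(-15394) = (9 - 28) - 1*(-15394) = -19 + 15394 = 15375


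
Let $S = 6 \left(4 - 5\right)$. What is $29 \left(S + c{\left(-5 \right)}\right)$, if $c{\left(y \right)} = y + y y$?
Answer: $406$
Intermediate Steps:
$c{\left(y \right)} = y + y^{2}$
$S = -6$ ($S = 6 \left(-1\right) = -6$)
$29 \left(S + c{\left(-5 \right)}\right) = 29 \left(-6 - 5 \left(1 - 5\right)\right) = 29 \left(-6 - -20\right) = 29 \left(-6 + 20\right) = 29 \cdot 14 = 406$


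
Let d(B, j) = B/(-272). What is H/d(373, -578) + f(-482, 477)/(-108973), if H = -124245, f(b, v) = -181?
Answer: 3682703372233/40646929 ≈ 90602.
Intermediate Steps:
d(B, j) = -B/272 (d(B, j) = B*(-1/272) = -B/272)
H/d(373, -578) + f(-482, 477)/(-108973) = -124245/((-1/272*373)) - 181/(-108973) = -124245/(-373/272) - 181*(-1/108973) = -124245*(-272/373) + 181/108973 = 33794640/373 + 181/108973 = 3682703372233/40646929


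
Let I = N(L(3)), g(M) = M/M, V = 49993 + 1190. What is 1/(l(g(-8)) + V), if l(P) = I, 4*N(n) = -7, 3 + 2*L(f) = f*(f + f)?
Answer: 4/204725 ≈ 1.9538e-5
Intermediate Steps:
L(f) = -3/2 + f² (L(f) = -3/2 + (f*(f + f))/2 = -3/2 + (f*(2*f))/2 = -3/2 + (2*f²)/2 = -3/2 + f²)
V = 51183
N(n) = -7/4 (N(n) = (¼)*(-7) = -7/4)
g(M) = 1
I = -7/4 ≈ -1.7500
l(P) = -7/4
1/(l(g(-8)) + V) = 1/(-7/4 + 51183) = 1/(204725/4) = 4/204725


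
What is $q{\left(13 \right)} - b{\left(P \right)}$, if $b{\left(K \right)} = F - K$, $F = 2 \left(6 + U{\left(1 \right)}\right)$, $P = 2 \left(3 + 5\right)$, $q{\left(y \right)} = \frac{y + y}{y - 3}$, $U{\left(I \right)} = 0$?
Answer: $\frac{33}{5} \approx 6.6$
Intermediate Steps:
$q{\left(y \right)} = \frac{2 y}{-3 + y}$
$P = 16$ ($P = 2 \cdot 8 = 16$)
$F = 12$ ($F = 2 \left(6 + 0\right) = 2 \cdot 6 = 12$)
$b{\left(K \right)} = 12 - K$
$q{\left(13 \right)} - b{\left(P \right)} = 2 \cdot 13 \frac{1}{-3 + 13} - \left(12 - 16\right) = 2 \cdot 13 \cdot \frac{1}{10} - \left(12 - 16\right) = 2 \cdot 13 \cdot \frac{1}{10} - -4 = \frac{13}{5} + 4 = \frac{33}{5}$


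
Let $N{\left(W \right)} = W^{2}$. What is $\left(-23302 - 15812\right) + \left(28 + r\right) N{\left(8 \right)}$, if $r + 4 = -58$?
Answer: $-41290$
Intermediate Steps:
$r = -62$ ($r = -4 - 58 = -62$)
$\left(-23302 - 15812\right) + \left(28 + r\right) N{\left(8 \right)} = \left(-23302 - 15812\right) + \left(28 - 62\right) 8^{2} = -39114 - 2176 = -41290$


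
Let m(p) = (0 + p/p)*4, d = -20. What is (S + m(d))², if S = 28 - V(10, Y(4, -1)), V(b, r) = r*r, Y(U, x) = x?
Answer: 961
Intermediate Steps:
V(b, r) = r²
S = 27 (S = 28 - 1*(-1)² = 28 - 1*1 = 28 - 1 = 27)
m(p) = 4 (m(p) = (0 + 1)*4 = 1*4 = 4)
(S + m(d))² = (27 + 4)² = 31² = 961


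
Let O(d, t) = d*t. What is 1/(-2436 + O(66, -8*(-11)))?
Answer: 1/3372 ≈ 0.00029656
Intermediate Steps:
1/(-2436 + O(66, -8*(-11))) = 1/(-2436 + 66*(-8*(-11))) = 1/(-2436 + 66*88) = 1/(-2436 + 5808) = 1/3372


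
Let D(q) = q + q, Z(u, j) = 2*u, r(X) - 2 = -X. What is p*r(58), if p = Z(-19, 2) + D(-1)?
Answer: 2240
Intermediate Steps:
r(X) = 2 - X
D(q) = 2*q
p = -40 (p = 2*(-19) + 2*(-1) = -38 - 2 = -40)
p*r(58) = -40*(2 - 1*58) = -40*(2 - 58) = -40*(-56) = 2240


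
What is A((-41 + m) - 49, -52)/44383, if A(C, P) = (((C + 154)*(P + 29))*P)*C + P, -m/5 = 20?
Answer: 8180588/44383 ≈ 184.32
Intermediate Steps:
m = -100 (m = -5*20 = -100)
A(C, P) = P + C*P*(29 + P)*(154 + C) (A(C, P) = (((154 + C)*(29 + P))*P)*C + P = (((29 + P)*(154 + C))*P)*C + P = (P*(29 + P)*(154 + C))*C + P = C*P*(29 + P)*(154 + C) + P = P + C*P*(29 + P)*(154 + C))
A((-41 + m) - 49, -52)/44383 = -52*(1 + 29*((-41 - 100) - 49)² + 4466*((-41 - 100) - 49) - 52*((-41 - 100) - 49)² + 154*((-41 - 100) - 49)*(-52))/44383 = -52*(1 + 29*(-141 - 49)² + 4466*(-141 - 49) - 52*(-141 - 49)² + 154*(-141 - 49)*(-52))*(1/44383) = -52*(1 + 29*(-190)² + 4466*(-190) - 52*(-190)² + 154*(-190)*(-52))*(1/44383) = -52*(1 + 29*36100 - 848540 - 52*36100 + 1521520)*(1/44383) = -52*(1 + 1046900 - 848540 - 1877200 + 1521520)*(1/44383) = -52*(-157319)*(1/44383) = 8180588*(1/44383) = 8180588/44383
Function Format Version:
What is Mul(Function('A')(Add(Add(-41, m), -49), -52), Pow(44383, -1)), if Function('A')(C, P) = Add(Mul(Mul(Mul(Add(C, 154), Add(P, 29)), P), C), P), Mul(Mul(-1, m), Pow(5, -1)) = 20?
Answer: Rational(8180588, 44383) ≈ 184.32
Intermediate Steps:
m = -100 (m = Mul(-5, 20) = -100)
Function('A')(C, P) = Add(P, Mul(C, P, Add(29, P), Add(154, C))) (Function('A')(C, P) = Add(Mul(Mul(Mul(Add(154, C), Add(29, P)), P), C), P) = Add(Mul(Mul(Mul(Add(29, P), Add(154, C)), P), C), P) = Add(Mul(Mul(P, Add(29, P), Add(154, C)), C), P) = Add(Mul(C, P, Add(29, P), Add(154, C)), P) = Add(P, Mul(C, P, Add(29, P), Add(154, C))))
Mul(Function('A')(Add(Add(-41, m), -49), -52), Pow(44383, -1)) = Mul(Mul(-52, Add(1, Mul(29, Pow(Add(Add(-41, -100), -49), 2)), Mul(4466, Add(Add(-41, -100), -49)), Mul(-52, Pow(Add(Add(-41, -100), -49), 2)), Mul(154, Add(Add(-41, -100), -49), -52))), Pow(44383, -1)) = Mul(Mul(-52, Add(1, Mul(29, Pow(Add(-141, -49), 2)), Mul(4466, Add(-141, -49)), Mul(-52, Pow(Add(-141, -49), 2)), Mul(154, Add(-141, -49), -52))), Rational(1, 44383)) = Mul(Mul(-52, Add(1, Mul(29, Pow(-190, 2)), Mul(4466, -190), Mul(-52, Pow(-190, 2)), Mul(154, -190, -52))), Rational(1, 44383)) = Mul(Mul(-52, Add(1, Mul(29, 36100), -848540, Mul(-52, 36100), 1521520)), Rational(1, 44383)) = Mul(Mul(-52, Add(1, 1046900, -848540, -1877200, 1521520)), Rational(1, 44383)) = Mul(Mul(-52, -157319), Rational(1, 44383)) = Mul(8180588, Rational(1, 44383)) = Rational(8180588, 44383)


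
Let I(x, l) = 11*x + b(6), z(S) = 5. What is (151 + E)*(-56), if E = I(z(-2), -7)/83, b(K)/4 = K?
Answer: -706272/83 ≈ -8509.3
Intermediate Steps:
b(K) = 4*K
I(x, l) = 24 + 11*x (I(x, l) = 11*x + 4*6 = 11*x + 24 = 24 + 11*x)
E = 79/83 (E = (24 + 11*5)/83 = (24 + 55)*(1/83) = 79*(1/83) = 79/83 ≈ 0.95181)
(151 + E)*(-56) = (151 + 79/83)*(-56) = (12612/83)*(-56) = -706272/83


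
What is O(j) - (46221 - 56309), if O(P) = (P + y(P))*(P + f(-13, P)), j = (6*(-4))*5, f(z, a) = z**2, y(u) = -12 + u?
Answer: -2260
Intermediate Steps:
j = -120 (j = -24*5 = -120)
O(P) = (-12 + 2*P)*(169 + P) (O(P) = (P + (-12 + P))*(P + (-13)**2) = (-12 + 2*P)*(P + 169) = (-12 + 2*P)*(169 + P))
O(j) - (46221 - 56309) = (-2028 + 2*(-120)**2 + 326*(-120)) - (46221 - 56309) = (-2028 + 2*14400 - 39120) - 1*(-10088) = (-2028 + 28800 - 39120) + 10088 = -12348 + 10088 = -2260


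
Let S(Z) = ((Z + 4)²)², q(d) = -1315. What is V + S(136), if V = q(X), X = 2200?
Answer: 384158685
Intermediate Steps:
V = -1315
S(Z) = (4 + Z)⁴ (S(Z) = ((4 + Z)²)² = (4 + Z)⁴)
V + S(136) = -1315 + (4 + 136)⁴ = -1315 + 140⁴ = -1315 + 384160000 = 384158685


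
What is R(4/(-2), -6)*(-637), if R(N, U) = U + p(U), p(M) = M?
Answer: 7644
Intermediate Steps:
R(N, U) = 2*U (R(N, U) = U + U = 2*U)
R(4/(-2), -6)*(-637) = (2*(-6))*(-637) = -12*(-637) = 7644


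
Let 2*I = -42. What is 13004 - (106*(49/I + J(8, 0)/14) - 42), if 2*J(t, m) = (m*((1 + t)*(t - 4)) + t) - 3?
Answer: 557525/42 ≈ 13274.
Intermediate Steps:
I = -21 (I = (1/2)*(-42) = -21)
J(t, m) = -3/2 + t/2 + m*(1 + t)*(-4 + t)/2 (J(t, m) = ((m*((1 + t)*(t - 4)) + t) - 3)/2 = ((m*((1 + t)*(-4 + t)) + t) - 3)/2 = ((m*(1 + t)*(-4 + t) + t) - 3)/2 = ((t + m*(1 + t)*(-4 + t)) - 3)/2 = (-3 + t + m*(1 + t)*(-4 + t))/2 = -3/2 + t/2 + m*(1 + t)*(-4 + t)/2)
13004 - (106*(49/I + J(8, 0)/14) - 42) = 13004 - (106*(49/(-21) + (-3/2 + (1/2)*8 - 2*0 + (1/2)*0*8**2 - 3/2*0*8)/14) - 42) = 13004 - (106*(49*(-1/21) + (-3/2 + 4 + 0 + (1/2)*0*64 + 0)*(1/14)) - 42) = 13004 - (106*(-7/3 + (-3/2 + 4 + 0 + 0 + 0)*(1/14)) - 42) = 13004 - (106*(-7/3 + (5/2)*(1/14)) - 42) = 13004 - (106*(-7/3 + 5/28) - 42) = 13004 - (106*(-181/84) - 42) = 13004 - (-9593/42 - 42) = 13004 - 1*(-11357/42) = 13004 + 11357/42 = 557525/42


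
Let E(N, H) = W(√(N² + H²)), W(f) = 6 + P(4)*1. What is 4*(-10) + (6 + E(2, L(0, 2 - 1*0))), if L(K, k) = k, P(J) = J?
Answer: -24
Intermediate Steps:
W(f) = 10 (W(f) = 6 + 4*1 = 6 + 4 = 10)
E(N, H) = 10
4*(-10) + (6 + E(2, L(0, 2 - 1*0))) = 4*(-10) + (6 + 10) = -40 + 16 = -24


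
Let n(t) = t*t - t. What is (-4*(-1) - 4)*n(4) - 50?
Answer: -50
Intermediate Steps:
n(t) = t² - t
(-4*(-1) - 4)*n(4) - 50 = (-4*(-1) - 4)*(4*(-1 + 4)) - 50 = (4 - 4)*(4*3) - 50 = 0*12 - 50 = 0 - 50 = -50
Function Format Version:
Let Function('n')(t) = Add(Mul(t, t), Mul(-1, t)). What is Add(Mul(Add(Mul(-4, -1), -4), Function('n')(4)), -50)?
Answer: -50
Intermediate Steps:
Function('n')(t) = Add(Pow(t, 2), Mul(-1, t))
Add(Mul(Add(Mul(-4, -1), -4), Function('n')(4)), -50) = Add(Mul(Add(Mul(-4, -1), -4), Mul(4, Add(-1, 4))), -50) = Add(Mul(Add(4, -4), Mul(4, 3)), -50) = Add(Mul(0, 12), -50) = Add(0, -50) = -50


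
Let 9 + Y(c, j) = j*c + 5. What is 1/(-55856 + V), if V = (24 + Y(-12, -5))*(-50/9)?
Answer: -9/506704 ≈ -1.7762e-5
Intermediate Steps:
Y(c, j) = -4 + c*j (Y(c, j) = -9 + (j*c + 5) = -9 + (c*j + 5) = -9 + (5 + c*j) = -4 + c*j)
V = -4000/9 (V = (24 + (-4 - 12*(-5)))*(-50/9) = (24 + (-4 + 60))*(-50*⅑) = (24 + 56)*(-50/9) = 80*(-50/9) = -4000/9 ≈ -444.44)
1/(-55856 + V) = 1/(-55856 - 4000/9) = 1/(-506704/9) = -9/506704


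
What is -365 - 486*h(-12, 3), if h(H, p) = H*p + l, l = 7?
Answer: 13729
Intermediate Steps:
h(H, p) = 7 + H*p (h(H, p) = H*p + 7 = 7 + H*p)
-365 - 486*h(-12, 3) = -365 - 486*(7 - 12*3) = -365 - 486*(7 - 36) = -365 - 486*(-29) = -365 + 14094 = 13729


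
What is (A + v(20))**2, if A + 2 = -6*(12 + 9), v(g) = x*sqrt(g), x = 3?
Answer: 16564 - 1536*sqrt(5) ≈ 13129.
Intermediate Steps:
v(g) = 3*sqrt(g)
A = -128 (A = -2 - 6*(12 + 9) = -2 - 6*21 = -2 - 126 = -128)
(A + v(20))**2 = (-128 + 3*sqrt(20))**2 = (-128 + 3*(2*sqrt(5)))**2 = (-128 + 6*sqrt(5))**2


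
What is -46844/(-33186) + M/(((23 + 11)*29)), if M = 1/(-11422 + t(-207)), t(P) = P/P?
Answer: 87919202713/62285177286 ≈ 1.4116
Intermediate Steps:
t(P) = 1
M = -1/11421 (M = 1/(-11422 + 1) = 1/(-11421) = -1/11421 ≈ -8.7558e-5)
-46844/(-33186) + M/(((23 + 11)*29)) = -46844/(-33186) - 1/(29*(23 + 11))/11421 = -46844*(-1/33186) - 1/(11421*(34*29)) = 23422/16593 - 1/11421/986 = 23422/16593 - 1/11421*1/986 = 23422/16593 - 1/11261106 = 87919202713/62285177286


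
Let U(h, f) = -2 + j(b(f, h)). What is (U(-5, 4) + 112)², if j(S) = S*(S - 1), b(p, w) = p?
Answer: 14884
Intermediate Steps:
j(S) = S*(-1 + S)
U(h, f) = -2 + f*(-1 + f)
(U(-5, 4) + 112)² = ((-2 + 4*(-1 + 4)) + 112)² = ((-2 + 4*3) + 112)² = ((-2 + 12) + 112)² = (10 + 112)² = 122² = 14884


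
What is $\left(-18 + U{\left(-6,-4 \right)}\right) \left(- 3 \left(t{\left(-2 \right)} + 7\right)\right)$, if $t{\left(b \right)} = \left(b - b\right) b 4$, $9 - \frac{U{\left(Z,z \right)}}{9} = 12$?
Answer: $945$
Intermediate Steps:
$U{\left(Z,z \right)} = -27$ ($U{\left(Z,z \right)} = 81 - 108 = -27$)
$t{\left(b \right)} = 0$ ($t{\left(b \right)} = 0 b 4 = 0 \cdot 4 = 0$)
$\left(-18 + U{\left(-6,-4 \right)}\right) \left(- 3 \left(t{\left(-2 \right)} + 7\right)\right) = \left(-18 - 27\right) \left(- 3 \left(0 + 7\right)\right) = - 45 \left(\left(-3\right) 7\right) = \left(-45\right) \left(-21\right) = 945$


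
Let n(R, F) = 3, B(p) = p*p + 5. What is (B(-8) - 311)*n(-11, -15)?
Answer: -726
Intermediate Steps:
B(p) = 5 + p² (B(p) = p² + 5 = 5 + p²)
(B(-8) - 311)*n(-11, -15) = ((5 + (-8)²) - 311)*3 = ((5 + 64) - 311)*3 = (69 - 311)*3 = -242*3 = -726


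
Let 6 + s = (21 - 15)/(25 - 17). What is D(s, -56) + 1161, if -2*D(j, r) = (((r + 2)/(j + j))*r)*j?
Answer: 405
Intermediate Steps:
s = -21/4 (s = -6 + (21 - 15)/(25 - 17) = -6 + 6/8 = -6 + 6*(1/8) = -6 + 3/4 = -21/4 ≈ -5.2500)
D(j, r) = -r*(2 + r)/4 (D(j, r) = -((r + 2)/(j + j))*r*j/2 = -((2 + r)/((2*j)))*r*j/2 = -((2 + r)*(1/(2*j)))*r*j/2 = -((2 + r)/(2*j))*r*j/2 = -r*(2 + r)/(2*j)*j/2 = -r*(2 + r)/4)
D(s, -56) + 1161 = -1/4*(-56)*(2 - 56) + 1161 = -1/4*(-56)*(-54) + 1161 = -756 + 1161 = 405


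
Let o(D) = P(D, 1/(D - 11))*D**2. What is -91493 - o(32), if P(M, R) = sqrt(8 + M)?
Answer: -91493 - 2048*sqrt(10) ≈ -97969.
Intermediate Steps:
o(D) = D**2*sqrt(8 + D) (o(D) = sqrt(8 + D)*D**2 = D**2*sqrt(8 + D))
-91493 - o(32) = -91493 - 32**2*sqrt(8 + 32) = -91493 - 1024*sqrt(40) = -91493 - 1024*2*sqrt(10) = -91493 - 2048*sqrt(10)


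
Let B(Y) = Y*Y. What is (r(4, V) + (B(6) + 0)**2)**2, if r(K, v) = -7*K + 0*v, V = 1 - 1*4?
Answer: 1607824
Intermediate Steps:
V = -3 (V = 1 - 4 = -3)
r(K, v) = -7*K (r(K, v) = -7*K + 0 = -7*K)
B(Y) = Y**2
(r(4, V) + (B(6) + 0)**2)**2 = (-7*4 + (6**2 + 0)**2)**2 = (-28 + (36 + 0)**2)**2 = (-28 + 36**2)**2 = (-28 + 1296)**2 = 1268**2 = 1607824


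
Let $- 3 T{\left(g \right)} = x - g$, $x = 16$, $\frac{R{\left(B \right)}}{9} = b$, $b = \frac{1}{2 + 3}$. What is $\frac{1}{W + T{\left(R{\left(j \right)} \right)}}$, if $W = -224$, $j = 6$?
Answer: $- \frac{15}{3431} \approx -0.0043719$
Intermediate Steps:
$b = \frac{1}{5} \approx 0.2$
$R{\left(B \right)} = \frac{9}{5}$ ($R{\left(B \right)} = 9 \cdot \frac{1}{5} = \frac{9}{5}$)
$T{\left(g \right)} = - \frac{16}{3} + \frac{g}{3}$ ($T{\left(g \right)} = - \frac{16 - g}{3} = - \frac{16}{3} + \frac{g}{3}$)
$\frac{1}{W + T{\left(R{\left(j \right)} \right)}} = \frac{1}{-224 + \left(- \frac{16}{3} + \frac{1}{3} \cdot \frac{9}{5}\right)} = \frac{1}{-224 + \left(- \frac{16}{3} + \frac{3}{5}\right)} = \frac{1}{-224 - \frac{71}{15}} = \frac{1}{- \frac{3431}{15}} = - \frac{15}{3431}$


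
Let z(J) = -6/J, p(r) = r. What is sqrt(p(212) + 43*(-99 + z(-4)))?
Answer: I*sqrt(15922)/2 ≈ 63.091*I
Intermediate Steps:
sqrt(p(212) + 43*(-99 + z(-4))) = sqrt(212 + 43*(-99 - 6/(-4))) = sqrt(212 + 43*(-99 - 6*(-1/4))) = sqrt(212 + 43*(-99 + 3/2)) = sqrt(212 + 43*(-195/2)) = sqrt(212 - 8385/2) = sqrt(-7961/2) = I*sqrt(15922)/2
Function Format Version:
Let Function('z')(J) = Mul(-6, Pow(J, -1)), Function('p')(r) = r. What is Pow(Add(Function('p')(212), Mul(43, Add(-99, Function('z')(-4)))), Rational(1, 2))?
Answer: Mul(Rational(1, 2), I, Pow(15922, Rational(1, 2))) ≈ Mul(63.091, I)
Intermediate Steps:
Pow(Add(Function('p')(212), Mul(43, Add(-99, Function('z')(-4)))), Rational(1, 2)) = Pow(Add(212, Mul(43, Add(-99, Mul(-6, Pow(-4, -1))))), Rational(1, 2)) = Pow(Add(212, Mul(43, Add(-99, Mul(-6, Rational(-1, 4))))), Rational(1, 2)) = Pow(Add(212, Mul(43, Add(-99, Rational(3, 2)))), Rational(1, 2)) = Pow(Add(212, Mul(43, Rational(-195, 2))), Rational(1, 2)) = Pow(Add(212, Rational(-8385, 2)), Rational(1, 2)) = Pow(Rational(-7961, 2), Rational(1, 2)) = Mul(Rational(1, 2), I, Pow(15922, Rational(1, 2)))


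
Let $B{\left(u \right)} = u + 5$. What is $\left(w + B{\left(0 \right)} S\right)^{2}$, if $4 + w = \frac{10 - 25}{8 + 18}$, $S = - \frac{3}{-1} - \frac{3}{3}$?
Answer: $\frac{19881}{676} \approx 29.41$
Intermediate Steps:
$S = 2$ ($S = \left(-3\right) \left(-1\right) - 1 = 3 - 1 = 2$)
$B{\left(u \right)} = 5 + u$
$w = - \frac{119}{26}$ ($w = -4 + \frac{10 - 25}{8 + 18} = -4 - \frac{15}{26} = - \frac{119}{26} \approx -4.5769$)
$\left(w + B{\left(0 \right)} S\right)^{2} = \left(- \frac{119}{26} + \left(5 + 0\right) 2\right)^{2} = \left(- \frac{119}{26} + 5 \cdot 2\right)^{2} = \left(- \frac{119}{26} + 10\right)^{2} = \left(\frac{141}{26}\right)^{2} = \frac{19881}{676}$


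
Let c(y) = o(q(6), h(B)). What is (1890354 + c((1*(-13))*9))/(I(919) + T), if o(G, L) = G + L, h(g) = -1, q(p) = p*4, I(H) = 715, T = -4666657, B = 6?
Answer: -1890377/4665942 ≈ -0.40514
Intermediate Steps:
q(p) = 4*p
c(y) = 23 (c(y) = 4*6 - 1 = 24 - 1 = 23)
(1890354 + c((1*(-13))*9))/(I(919) + T) = (1890354 + 23)/(715 - 4666657) = 1890377/(-4665942) = 1890377*(-1/4665942) = -1890377/4665942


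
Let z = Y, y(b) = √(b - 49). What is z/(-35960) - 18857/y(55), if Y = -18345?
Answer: 3669/7192 - 18857*√6/6 ≈ -7697.8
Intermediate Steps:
y(b) = √(-49 + b)
z = -18345
z/(-35960) - 18857/y(55) = -18345/(-35960) - 18857/√(-49 + 55) = -18345*(-1/35960) - 18857*√6/6 = 3669/7192 - 18857*√6/6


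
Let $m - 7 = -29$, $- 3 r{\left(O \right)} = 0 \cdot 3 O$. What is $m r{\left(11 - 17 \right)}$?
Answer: $0$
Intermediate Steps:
$r{\left(O \right)} = 0$ ($r{\left(O \right)} = - \frac{0 \cdot 3 O}{3} = - \frac{0 O}{3} = \left(- \frac{1}{3}\right) 0 = 0$)
$m = -22$ ($m = 7 - 29 = -22$)
$m r{\left(11 - 17 \right)} = \left(-22\right) 0 = 0$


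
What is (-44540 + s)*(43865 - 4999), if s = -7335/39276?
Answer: -3777257796375/2182 ≈ -1.7311e+9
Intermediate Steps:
s = -815/4364 (s = -7335*1/39276 = -815/4364 ≈ -0.18676)
(-44540 + s)*(43865 - 4999) = (-44540 - 815/4364)*(43865 - 4999) = -194373375/4364*38866 = -3777257796375/2182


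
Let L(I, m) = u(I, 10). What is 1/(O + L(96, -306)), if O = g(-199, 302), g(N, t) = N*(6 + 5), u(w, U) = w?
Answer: -1/2093 ≈ -0.00047778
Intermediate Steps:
L(I, m) = I
g(N, t) = 11*N (g(N, t) = N*11 = 11*N)
O = -2189 (O = 11*(-199) = -2189)
1/(O + L(96, -306)) = 1/(-2189 + 96) = 1/(-2093) = -1/2093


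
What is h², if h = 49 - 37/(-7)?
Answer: 144400/49 ≈ 2946.9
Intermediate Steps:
h = 380/7 (h = 49 - 37*(-⅐) = 49 + 37/7 = 380/7 ≈ 54.286)
h² = (380/7)² = 144400/49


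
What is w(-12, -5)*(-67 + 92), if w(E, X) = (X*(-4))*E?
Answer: -6000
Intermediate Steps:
w(E, X) = -4*E*X (w(E, X) = (-4*X)*E = -4*E*X)
w(-12, -5)*(-67 + 92) = (-4*(-12)*(-5))*(-67 + 92) = -240*25 = -6000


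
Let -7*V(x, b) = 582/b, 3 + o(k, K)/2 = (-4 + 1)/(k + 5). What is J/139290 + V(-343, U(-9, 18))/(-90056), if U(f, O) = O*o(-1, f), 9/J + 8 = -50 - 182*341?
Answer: -13990650833/2045471092635600 ≈ -6.8398e-6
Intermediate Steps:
J = -9/62120 (J = 9/(-8 + (-50 - 182*341)) = 9/(-8 + (-50 - 62062)) = 9/(-8 - 62112) = 9/(-62120) = 9*(-1/62120) = -9/62120 ≈ -0.00014488)
o(k, K) = -6 - 6/(5 + k) (o(k, K) = -6 + 2*((-4 + 1)/(k + 5)) = -6 + 2*(-3/(5 + k)) = -6 - 6/(5 + k))
U(f, O) = -15*O/2 (U(f, O) = O*(6*(-6 - 1*(-1))/(5 - 1)) = O*(6*(-6 + 1)/4) = O*(6*(1/4)*(-5)) = O*(-15/2) = -15*O/2)
V(x, b) = -582/(7*b)
J/139290 + V(-343, U(-9, 18))/(-90056) = -9/62120/139290 - 582/(7*((-15/2*18)))/(-90056) = -9/62120*1/139290 - 582/7/(-135)*(-1/90056) = -3/2884231600 - 582/7*(-1/135)*(-1/90056) = -3/2884231600 + (194/315)*(-1/90056) = -3/2884231600 - 97/14183820 = -13990650833/2045471092635600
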